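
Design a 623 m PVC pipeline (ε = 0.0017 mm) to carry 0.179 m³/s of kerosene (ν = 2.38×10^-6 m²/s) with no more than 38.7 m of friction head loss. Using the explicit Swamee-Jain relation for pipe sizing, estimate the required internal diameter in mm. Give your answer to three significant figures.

D ≈ 228 mm

Swamee-Jain (Type III): D = 0.66·[ε^1.25·(LQ²/(gh_f))^4.75 + ν·Q^9.4·(L/(gh_f))^5.2]^0.04
LQ²/(gh_f) = 0.05258; L/(gh_f) = 1.641
Term 1 = ε^1.25·(…)^4.75 = 5.15×10^-14; Term 2 = ν·Q^9.4·(…)^5.2 = 2.96×10^-12
D = 0.66·(5.15×10^-14 + 2.96×10^-12)^0.04 = 0.2284 m = 228 mm
Check: V = 4.37 m/s, Re = 4.19×10^5, f = 0.01362, h_f = 36.1 m ≈ 38.7 m ✓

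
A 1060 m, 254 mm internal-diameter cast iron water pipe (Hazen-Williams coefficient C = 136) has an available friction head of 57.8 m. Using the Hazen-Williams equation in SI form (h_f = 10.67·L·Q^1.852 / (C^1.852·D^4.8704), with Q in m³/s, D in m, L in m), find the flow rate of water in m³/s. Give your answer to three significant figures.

Rearranging: Q = [h_f·C^1.852·D^4.8704 / (10.67·L)]^(1/1.852)
Q = [57.8·136^1.852·0.254^4.8704 / (10.67·1060)]^0.540 = 0.2143 m³/s

Q ≈ 0.214 m³/s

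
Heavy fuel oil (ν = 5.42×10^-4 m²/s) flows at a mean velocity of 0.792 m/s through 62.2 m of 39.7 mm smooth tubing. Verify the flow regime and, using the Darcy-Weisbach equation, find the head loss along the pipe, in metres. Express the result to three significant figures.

Re = VD/ν = 0.792·0.03970/5.42×10^-4 = 58.0 → laminar (Re < 2300)
f = 64/Re = 1.103
h_f = f(L/D)V²/(2g) = 1.103·(62.2/0.03970)·0.792²/(2·9.81) = 55.26 m

h_f ≈ 55.3 m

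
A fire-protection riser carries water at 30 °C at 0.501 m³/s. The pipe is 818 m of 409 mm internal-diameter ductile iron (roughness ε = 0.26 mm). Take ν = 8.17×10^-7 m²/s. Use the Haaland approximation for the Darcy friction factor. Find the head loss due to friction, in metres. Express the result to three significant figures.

V = 4Q/(πD²) = 4·0.501/(π·0.409²) = 3.813 m/s
Re = VD/ν = 3.813·0.409/8.17×10^-7 = 1.91×10^6 → turbulent
ε/D = 0.26/409 = 6.36×10^-4
Haaland: f = 0.01787
h_f = f(L/D)V²/(2g) = 0.01787·(818/0.409)·3.813²/(2·9.81) = 26.49 m

h_f ≈ 26.5 m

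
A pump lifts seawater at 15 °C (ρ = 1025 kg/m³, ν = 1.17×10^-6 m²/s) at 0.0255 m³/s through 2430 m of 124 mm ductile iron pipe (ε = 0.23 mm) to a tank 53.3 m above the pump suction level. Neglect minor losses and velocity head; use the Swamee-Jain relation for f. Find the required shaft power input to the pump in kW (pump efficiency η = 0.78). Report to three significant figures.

V = 4Q/(πD²) = 2.112 m/s; Re = 2.24×10^5; ε/D = 0.00185; f = 0.02397
h_f = f(L/D)V²/2g = 106.7 m
Total head H = z + h_f = 53.3 + 106.7 = 160.0 m
P_hyd = ρgQH = 1025·9.81·0.0255·160.0 = 41.03 kW
P_shaft = P_hyd/η = 41.03/0.78 = 52.61 kW

P_shaft ≈ 52.6 kW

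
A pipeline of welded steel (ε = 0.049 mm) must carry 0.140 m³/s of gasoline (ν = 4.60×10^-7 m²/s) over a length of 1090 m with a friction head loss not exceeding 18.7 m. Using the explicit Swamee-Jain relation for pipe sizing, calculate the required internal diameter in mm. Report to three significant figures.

D ≈ 270 mm

Swamee-Jain (Type III): D = 0.66·[ε^1.25·(LQ²/(gh_f))^4.75 + ν·Q^9.4·(L/(gh_f))^5.2]^0.04
LQ²/(gh_f) = 0.1165; L/(gh_f) = 5.942
Term 1 = ε^1.25·(…)^4.75 = 1.50×10^-10; Term 2 = ν·Q^9.4·(…)^5.2 = 4.58×10^-11
D = 0.66·(1.50×10^-10 + 4.58×10^-11)^0.04 = 0.2699 m = 270 mm
Check: V = 2.45 m/s, Re = 1.44×10^6, f = 0.01429, h_f = 17.6 m ≈ 18.7 m ✓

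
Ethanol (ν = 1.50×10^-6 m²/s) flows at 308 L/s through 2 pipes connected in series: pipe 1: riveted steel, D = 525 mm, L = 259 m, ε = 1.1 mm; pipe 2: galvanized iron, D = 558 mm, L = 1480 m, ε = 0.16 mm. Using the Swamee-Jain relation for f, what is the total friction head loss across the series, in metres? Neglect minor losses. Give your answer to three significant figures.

Pipe 1: V = 1.423 m/s, Re = 4.98×10^5, ε/D = 0.00210, f = 0.02418, h_1 = f(L/D)V²/2g = 1.231 m
Pipe 2: V = 1.259 m/s, Re = 4.69×10^5, ε/D = 2.87×10^-4, f = 0.01634, h_2 = f(L/D)V²/2g = 3.505 m
Series → Q common, losses add: H = Σh = 4.736 m

H ≈ 4.74 m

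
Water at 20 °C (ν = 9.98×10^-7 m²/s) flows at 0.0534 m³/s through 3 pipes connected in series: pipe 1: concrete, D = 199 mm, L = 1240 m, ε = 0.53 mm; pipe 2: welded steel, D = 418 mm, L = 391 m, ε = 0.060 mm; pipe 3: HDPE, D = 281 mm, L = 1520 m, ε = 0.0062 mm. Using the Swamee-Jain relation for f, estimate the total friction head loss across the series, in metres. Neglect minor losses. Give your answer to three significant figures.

Pipe 1: V = 1.717 m/s, Re = 3.42×10^5, ε/D = 0.00266, f = 0.02588, h_1 = f(L/D)V²/2g = 24.23 m
Pipe 2: V = 0.3891 m/s, Re = 1.63×10^5, ε/D = 1.44×10^-4, f = 0.01724, h_2 = f(L/D)V²/2g = 0.1245 m
Pipe 3: V = 0.8611 m/s, Re = 2.42×10^5, ε/D = 2.21×10^-5, f = 0.01519, h_3 = f(L/D)V²/2g = 3.105 m
Series → Q common, losses add: H = Σh = 27.46 m

H ≈ 27.5 m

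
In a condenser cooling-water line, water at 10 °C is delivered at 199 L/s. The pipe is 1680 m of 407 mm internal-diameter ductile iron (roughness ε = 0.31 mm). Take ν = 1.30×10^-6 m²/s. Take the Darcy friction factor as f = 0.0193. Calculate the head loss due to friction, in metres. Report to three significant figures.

h_f ≈ 9.50 m

V = 4Q/(πD²) = 4·0.199/(π·0.407²) = 1.530 m/s
h_f = f(L/D)V²/(2g) = 0.01930·(1680/0.407)·1.530²/(2·9.81) = 9.500 m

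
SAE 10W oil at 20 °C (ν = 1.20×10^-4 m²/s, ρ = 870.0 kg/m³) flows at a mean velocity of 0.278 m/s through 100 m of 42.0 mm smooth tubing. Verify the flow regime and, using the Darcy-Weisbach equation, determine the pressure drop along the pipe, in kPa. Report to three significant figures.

Re = VD/ν = 0.278·0.04200/1.20×10^-4 = 97.3 → laminar (Re < 2300)
f = 64/Re = 0.6578
h_f = f(L/D)V²/(2g) = 0.6578·(100/0.04200)·0.278²/(2·9.81) = 6.169 m
Δp = ρg·h_f = 870.0·9.81·6.169 = 52.65 kPa

Δp ≈ 52.6 kPa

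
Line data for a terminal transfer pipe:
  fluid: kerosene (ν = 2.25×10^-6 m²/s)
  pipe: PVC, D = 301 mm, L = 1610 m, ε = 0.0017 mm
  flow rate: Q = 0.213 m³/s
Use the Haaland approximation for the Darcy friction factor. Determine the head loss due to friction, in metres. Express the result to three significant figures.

h_f ≈ 33.3 m

V = 4Q/(πD²) = 4·0.213/(π·0.301²) = 2.993 m/s
Re = VD/ν = 2.993·0.301/2.25×10^-6 = 4.00×10^5 → turbulent
ε/D = 0.0017/301 = 5.65×10^-6
Haaland: f = 0.01365
h_f = f(L/D)V²/(2g) = 0.01365·(1610/0.301)·2.993²/(2·9.81) = 33.35 m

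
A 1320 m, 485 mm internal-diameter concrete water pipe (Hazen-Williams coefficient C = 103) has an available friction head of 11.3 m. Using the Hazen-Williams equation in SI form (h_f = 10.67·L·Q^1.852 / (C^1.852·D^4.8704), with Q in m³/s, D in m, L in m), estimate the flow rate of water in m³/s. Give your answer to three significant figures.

Rearranging: Q = [h_f·C^1.852·D^4.8704 / (10.67·L)]^(1/1.852)
Q = [11.3·103^1.852·0.485^4.8704 / (10.67·1320)]^0.540 = 0.3272 m³/s

Q ≈ 0.327 m³/s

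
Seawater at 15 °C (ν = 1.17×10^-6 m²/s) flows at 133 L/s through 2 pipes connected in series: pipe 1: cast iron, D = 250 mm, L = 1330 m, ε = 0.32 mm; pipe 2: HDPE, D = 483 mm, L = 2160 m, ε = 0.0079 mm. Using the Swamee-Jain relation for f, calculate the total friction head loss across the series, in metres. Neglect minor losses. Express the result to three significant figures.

Pipe 1: V = 2.709 m/s, Re = 5.79×10^5, ε/D = 0.00128, f = 0.02142, h_1 = f(L/D)V²/2g = 42.64 m
Pipe 2: V = 0.7259 m/s, Re = 3.00×10^5, ε/D = 1.64×10^-5, f = 0.01457, h_2 = f(L/D)V²/2g = 1.750 m
Series → Q common, losses add: H = Σh = 44.38 m

H ≈ 44.4 m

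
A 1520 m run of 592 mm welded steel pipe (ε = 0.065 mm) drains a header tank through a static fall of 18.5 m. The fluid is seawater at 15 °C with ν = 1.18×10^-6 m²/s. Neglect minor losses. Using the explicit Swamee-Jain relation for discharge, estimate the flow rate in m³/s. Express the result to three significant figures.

Swamee-Jain (Type II): Q = -0.965·√(gD⁵h_f/L)·ln[ε/(3.7D) + √(3.17ν²L/(gD³h_f))]
√(gD⁵h_f/L) = √(9.81·0.592⁵·18.5/1520) = 0.09318
ε/(3.7D) = 2.97×10^-5; √(3.17ν²L/(gD³h_f)) = 1.33×10^-5
Q = -0.965·0.09318·ln(4.302×10^-5) = 0.9040 m³/s
Check: V = 3.28 m/s, Re = 1.65×10^6, f = 0.01319, h_f = 18.6 m ≈ 18.5 m ✓

Q ≈ 0.904 m³/s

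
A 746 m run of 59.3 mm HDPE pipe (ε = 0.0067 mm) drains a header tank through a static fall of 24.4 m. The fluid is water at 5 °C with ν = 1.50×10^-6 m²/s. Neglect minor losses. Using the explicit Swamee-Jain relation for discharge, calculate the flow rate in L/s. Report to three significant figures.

Q ≈ 3.72 L/s

Swamee-Jain (Type II): Q = -0.965·√(gD⁵h_f/L)·ln[ε/(3.7D) + √(3.17ν²L/(gD³h_f))]
√(gD⁵h_f/L) = √(9.81·0.0593⁵·24.4/746) = 4.851×10^-4
ε/(3.7D) = 3.05×10^-5; √(3.17ν²L/(gD³h_f)) = 3.26×10^-4
Q = -0.965·4.851×10^-4·ln(3.570×10^-4) = 0.003716 m³/s
Check: V = 1.35 m/s, Re = 5.32×10^4, f = 0.02095, h_f = 24.3 m ≈ 24.4 m ✓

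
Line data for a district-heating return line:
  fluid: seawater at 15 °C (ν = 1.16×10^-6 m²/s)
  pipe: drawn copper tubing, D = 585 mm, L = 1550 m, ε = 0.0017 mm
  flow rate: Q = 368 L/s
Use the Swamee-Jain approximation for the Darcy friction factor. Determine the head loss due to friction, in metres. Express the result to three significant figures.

V = 4Q/(πD²) = 4·0.368/(π·0.585²) = 1.369 m/s
Re = VD/ν = 1.369·0.585/1.16×10^-6 = 6.90×10^5 → turbulent
ε/D = 0.0017/585 = 2.91×10^-6
Swamee-Jain: f = 0.01242
h_f = f(L/D)V²/(2g) = 0.01242·(1550/0.585)·1.369²/(2·9.81) = 3.145 m

h_f ≈ 3.15 m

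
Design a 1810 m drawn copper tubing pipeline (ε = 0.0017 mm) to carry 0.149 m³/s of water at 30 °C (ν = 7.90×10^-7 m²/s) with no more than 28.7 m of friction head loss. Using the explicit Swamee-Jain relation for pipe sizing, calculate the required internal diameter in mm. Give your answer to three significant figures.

D ≈ 271 mm

Swamee-Jain (Type III): D = 0.66·[ε^1.25·(LQ²/(gh_f))^4.75 + ν·Q^9.4·(L/(gh_f))^5.2]^0.04
LQ²/(gh_f) = 0.1427; L/(gh_f) = 6.429
Term 1 = ε^1.25·(…)^4.75 = 5.91×10^-12; Term 2 = ν·Q^9.4·(…)^5.2 = 2.13×10^-10
D = 0.66·(5.91×10^-12 + 2.13×10^-10)^0.04 = 0.2711 m = 271 mm
Check: V = 2.58 m/s, Re = 8.86×10^5, f = 0.01199, h_f = 27.2 m ≈ 28.7 m ✓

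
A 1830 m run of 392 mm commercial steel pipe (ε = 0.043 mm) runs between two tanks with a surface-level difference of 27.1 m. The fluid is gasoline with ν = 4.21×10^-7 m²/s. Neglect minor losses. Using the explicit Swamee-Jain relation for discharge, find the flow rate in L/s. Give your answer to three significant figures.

Swamee-Jain (Type II): Q = -0.965·√(gD⁵h_f/L)·ln[ε/(3.7D) + √(3.17ν²L/(gD³h_f))]
√(gD⁵h_f/L) = √(9.81·0.392⁵·27.1/1830) = 0.03667
ε/(3.7D) = 2.96×10^-5; √(3.17ν²L/(gD³h_f)) = 8.01×10^-6
Q = -0.965·0.03667·ln(3.766×10^-5) = 0.3605 m³/s
Check: V = 2.99 m/s, Re = 2.78×10^6, f = 0.01284, h_f = 27.3 m ≈ 27.1 m ✓

Q ≈ 360 L/s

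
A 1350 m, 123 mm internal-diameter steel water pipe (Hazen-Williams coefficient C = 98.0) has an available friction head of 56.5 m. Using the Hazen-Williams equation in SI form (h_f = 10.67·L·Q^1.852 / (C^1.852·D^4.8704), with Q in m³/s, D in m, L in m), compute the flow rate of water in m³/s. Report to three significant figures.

Q ≈ 0.0199 m³/s

Rearranging: Q = [h_f·C^1.852·D^4.8704 / (10.67·L)]^(1/1.852)
Q = [56.5·98.0^1.852·0.123^4.8704 / (10.67·1350)]^0.540 = 0.01988 m³/s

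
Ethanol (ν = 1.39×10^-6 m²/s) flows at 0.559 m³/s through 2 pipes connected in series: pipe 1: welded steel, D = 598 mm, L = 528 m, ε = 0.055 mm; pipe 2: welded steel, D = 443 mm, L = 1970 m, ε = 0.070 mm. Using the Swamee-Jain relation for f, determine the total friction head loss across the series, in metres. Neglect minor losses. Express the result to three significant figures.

Pipe 1: V = 1.990 m/s, Re = 8.56×10^5, ε/D = 9.20×10^-5, f = 0.01358, h_1 = f(L/D)V²/2g = 2.420 m
Pipe 2: V = 3.627 m/s, Re = 1.16×10^6, ε/D = 1.58×10^-4, f = 0.01416, h_2 = f(L/D)V²/2g = 42.20 m
Series → Q common, losses add: H = Σh = 44.62 m

H ≈ 44.6 m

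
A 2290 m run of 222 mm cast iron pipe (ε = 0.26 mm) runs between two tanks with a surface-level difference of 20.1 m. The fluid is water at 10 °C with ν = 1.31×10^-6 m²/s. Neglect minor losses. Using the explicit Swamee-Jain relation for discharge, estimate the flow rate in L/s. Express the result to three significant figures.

Swamee-Jain (Type II): Q = -0.965·√(gD⁵h_f/L)·ln[ε/(3.7D) + √(3.17ν²L/(gD³h_f))]
√(gD⁵h_f/L) = √(9.81·0.222⁵·20.1/2290) = 0.006814
ε/(3.7D) = 3.17×10^-4; √(3.17ν²L/(gD³h_f)) = 7.60×10^-5
Q = -0.965·0.006814·ln(3.925×10^-4) = 0.05157 m³/s
Check: V = 1.33 m/s, Re = 2.26×10^5, f = 0.02170, h_f = 20.3 m ≈ 20.1 m ✓

Q ≈ 51.6 L/s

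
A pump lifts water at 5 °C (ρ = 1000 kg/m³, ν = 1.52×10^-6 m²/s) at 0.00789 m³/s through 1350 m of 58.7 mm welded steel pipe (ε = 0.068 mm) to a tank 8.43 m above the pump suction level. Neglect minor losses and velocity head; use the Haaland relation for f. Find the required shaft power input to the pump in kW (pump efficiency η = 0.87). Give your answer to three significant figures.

P_shaft ≈ 20.5 kW

V = 4Q/(πD²) = 2.915 m/s; Re = 1.13×10^5; ε/D = 0.00116; f = 0.02229
h_f = f(L/D)V²/2g = 222.1 m
Total head H = z + h_f = 8.43 + 222.1 = 230.5 m
P_hyd = ρgQH = 1000·9.81·0.00789·230.5 = 17.84 kW
P_shaft = P_hyd/η = 17.84/0.87 = 20.51 kW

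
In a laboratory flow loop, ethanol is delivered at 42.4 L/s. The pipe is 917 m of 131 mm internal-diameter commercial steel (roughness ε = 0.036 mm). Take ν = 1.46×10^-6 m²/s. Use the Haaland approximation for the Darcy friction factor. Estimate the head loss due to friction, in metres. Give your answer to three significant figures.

h_f ≈ 59.0 m

V = 4Q/(πD²) = 4·0.0424/(π·0.131²) = 3.146 m/s
Re = VD/ν = 3.146·0.131/1.46×10^-6 = 2.82×10^5 → turbulent
ε/D = 0.036/131 = 2.75×10^-4
Haaland: f = 0.01672
h_f = f(L/D)V²/(2g) = 0.01672·(917/0.131)·3.146²/(2·9.81) = 59.04 m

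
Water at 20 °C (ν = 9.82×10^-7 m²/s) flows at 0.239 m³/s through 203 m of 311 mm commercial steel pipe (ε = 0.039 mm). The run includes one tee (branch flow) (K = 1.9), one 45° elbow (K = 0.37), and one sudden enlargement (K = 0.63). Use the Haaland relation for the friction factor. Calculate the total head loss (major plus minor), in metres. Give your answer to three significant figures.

V = 4Q/(πD²) = 3.146 m/s; V²/2g = 0.5045 m
Re = 9.96×10^5, ε/D = 1.25×10^-4 → f = 0.01369 (Haaland)
Major: h_f = f(L/D)·V²/2g = 0.01369·652.7·0.5045 = 4.508 m
Minor: ΣK = 2.90; h_m = ΣK·V²/2g = 1.463 m
Total H_L = 4.508 + 1.463 = 5.971 m

H_L ≈ 5.97 m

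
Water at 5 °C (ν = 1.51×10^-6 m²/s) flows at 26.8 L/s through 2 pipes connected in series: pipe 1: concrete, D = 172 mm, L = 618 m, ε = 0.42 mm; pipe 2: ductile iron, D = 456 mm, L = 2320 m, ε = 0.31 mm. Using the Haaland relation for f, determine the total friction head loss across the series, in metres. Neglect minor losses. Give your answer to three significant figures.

Pipe 1: V = 1.153 m/s, Re = 1.31×10^5, ε/D = 0.00244, f = 0.02579, h_1 = f(L/D)V²/2g = 6.284 m
Pipe 2: V = 0.1641 m/s, Re = 4.96×10^4, ε/D = 6.80×10^-4, f = 0.02283, h_2 = f(L/D)V²/2g = 0.1594 m
Series → Q common, losses add: H = Σh = 6.444 m

H ≈ 6.44 m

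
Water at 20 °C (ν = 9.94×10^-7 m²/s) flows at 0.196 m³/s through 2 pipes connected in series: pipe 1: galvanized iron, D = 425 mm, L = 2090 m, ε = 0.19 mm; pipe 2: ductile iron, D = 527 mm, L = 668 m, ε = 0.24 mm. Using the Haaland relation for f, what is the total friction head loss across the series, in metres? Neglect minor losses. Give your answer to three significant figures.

H ≈ 9.09 m

Pipe 1: V = 1.382 m/s, Re = 5.91×10^5, ε/D = 4.47×10^-4, f = 0.01710, h_1 = f(L/D)V²/2g = 8.183 m
Pipe 2: V = 0.8986 m/s, Re = 4.76×10^5, ε/D = 4.55×10^-4, f = 0.01733, h_2 = f(L/D)V²/2g = 0.9039 m
Series → Q common, losses add: H = Σh = 9.086 m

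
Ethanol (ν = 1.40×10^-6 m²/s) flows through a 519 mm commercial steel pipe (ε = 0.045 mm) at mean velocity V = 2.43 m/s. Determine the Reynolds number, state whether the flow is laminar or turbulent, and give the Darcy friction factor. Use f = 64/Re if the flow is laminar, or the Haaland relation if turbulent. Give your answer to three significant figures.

Re = VD/ν = 2.430·0.519/1.40×10^-6 = 9.01×10^5
Re > 4000 → turbulent; ε/D = 8.67×10^-5
Haaland: f = 0.01325

Re ≈ 9.01×10^5; turbulent; f ≈ 0.0132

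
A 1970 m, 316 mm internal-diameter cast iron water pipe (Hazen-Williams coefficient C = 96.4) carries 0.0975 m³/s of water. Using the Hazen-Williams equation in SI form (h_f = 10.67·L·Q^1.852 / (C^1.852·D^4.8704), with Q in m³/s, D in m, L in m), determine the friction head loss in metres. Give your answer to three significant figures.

h_f = 10.67·1970·0.0975^1.852 / (96.4^1.852·0.316^4.8704) = 16.31 m

h_f ≈ 16.3 m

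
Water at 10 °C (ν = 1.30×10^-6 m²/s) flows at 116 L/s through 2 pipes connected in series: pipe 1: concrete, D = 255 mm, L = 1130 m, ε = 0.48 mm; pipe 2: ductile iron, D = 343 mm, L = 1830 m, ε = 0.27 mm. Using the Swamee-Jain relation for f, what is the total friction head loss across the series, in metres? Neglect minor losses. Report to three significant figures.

Pipe 1: V = 2.271 m/s, Re = 4.46×10^5, ε/D = 0.00188, f = 0.02360, h_1 = f(L/D)V²/2g = 27.50 m
Pipe 2: V = 1.255 m/s, Re = 3.31×10^5, ε/D = 7.87×10^-4, f = 0.01971, h_2 = f(L/D)V²/2g = 8.447 m
Series → Q common, losses add: H = Σh = 35.94 m

H ≈ 35.9 m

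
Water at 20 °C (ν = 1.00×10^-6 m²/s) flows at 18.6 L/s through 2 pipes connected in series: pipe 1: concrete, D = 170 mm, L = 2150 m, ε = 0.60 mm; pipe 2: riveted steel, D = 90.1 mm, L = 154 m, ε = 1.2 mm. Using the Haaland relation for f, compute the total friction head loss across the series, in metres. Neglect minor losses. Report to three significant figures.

H ≈ 43.5 m

Pipe 1: V = 0.8195 m/s, Re = 1.39×10^5, ε/D = 0.00353, f = 0.02823, h_1 = f(L/D)V²/2g = 12.22 m
Pipe 2: V = 2.917 m/s, Re = 2.63×10^5, ε/D = 0.0133, f = 0.04213, h_2 = f(L/D)V²/2g = 31.23 m
Series → Q common, losses add: H = Σh = 43.45 m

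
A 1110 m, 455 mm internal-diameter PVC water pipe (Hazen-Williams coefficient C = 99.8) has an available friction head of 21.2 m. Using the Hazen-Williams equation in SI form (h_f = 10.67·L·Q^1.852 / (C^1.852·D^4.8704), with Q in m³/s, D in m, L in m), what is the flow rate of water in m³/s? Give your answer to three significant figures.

Q ≈ 0.413 m³/s

Rearranging: Q = [h_f·C^1.852·D^4.8704 / (10.67·L)]^(1/1.852)
Q = [21.2·99.8^1.852·0.455^4.8704 / (10.67·1110)]^0.540 = 0.4135 m³/s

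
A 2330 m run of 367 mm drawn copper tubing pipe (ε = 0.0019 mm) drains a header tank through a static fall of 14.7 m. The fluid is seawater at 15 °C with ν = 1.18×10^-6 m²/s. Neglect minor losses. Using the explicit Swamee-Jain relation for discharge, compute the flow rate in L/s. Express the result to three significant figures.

Q ≈ 199 L/s

Swamee-Jain (Type II): Q = -0.965·√(gD⁵h_f/L)·ln[ε/(3.7D) + √(3.17ν²L/(gD³h_f))]
√(gD⁵h_f/L) = √(9.81·0.367⁵·14.7/2330) = 0.02030
ε/(3.7D) = 1.40×10^-6; √(3.17ν²L/(gD³h_f)) = 3.80×10^-5
Q = -0.965·0.02030·ln(3.938×10^-5) = 0.1987 m³/s
Check: V = 1.88 m/s, Re = 5.84×10^5, f = 0.01283, h_f = 14.6 m ≈ 14.7 m ✓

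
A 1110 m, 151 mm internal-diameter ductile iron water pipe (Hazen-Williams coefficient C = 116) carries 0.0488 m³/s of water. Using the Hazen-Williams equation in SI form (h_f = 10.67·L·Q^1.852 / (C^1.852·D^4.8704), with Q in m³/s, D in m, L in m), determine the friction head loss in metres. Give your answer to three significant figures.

h_f ≈ 66.0 m

h_f = 10.67·1110·0.0488^1.852 / (116^1.852·0.151^4.8704) = 66.04 m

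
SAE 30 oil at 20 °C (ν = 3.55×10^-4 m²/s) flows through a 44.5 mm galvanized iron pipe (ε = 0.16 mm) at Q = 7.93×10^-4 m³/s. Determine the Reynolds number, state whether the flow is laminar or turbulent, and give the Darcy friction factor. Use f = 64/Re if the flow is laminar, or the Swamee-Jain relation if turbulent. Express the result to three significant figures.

V = 4Q/(πD²) = 0.5099 m/s
Re = VD/ν = 0.5099·0.0445/3.55×10^-4 = 63.9
Re < 2300 → laminar → f = 64/Re = 1.001

Re ≈ 63.9; laminar; f = 64/Re ≈ 1.00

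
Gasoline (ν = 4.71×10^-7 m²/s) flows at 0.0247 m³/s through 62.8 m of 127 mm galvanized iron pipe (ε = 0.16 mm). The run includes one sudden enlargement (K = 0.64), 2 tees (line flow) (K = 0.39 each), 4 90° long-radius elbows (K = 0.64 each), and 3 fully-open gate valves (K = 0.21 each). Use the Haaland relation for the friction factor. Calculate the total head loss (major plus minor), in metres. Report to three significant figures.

H_L ≈ 2.93 m

V = 4Q/(πD²) = 1.950 m/s; V²/2g = 0.1938 m
Re = 5.26×10^5, ε/D = 0.00126 → f = 0.02125 (Haaland)
Major: h_f = f(L/D)·V²/2g = 0.02125·494.5·0.1938 = 2.036 m
Minor: ΣK = 4.61; h_m = ΣK·V²/2g = 0.8933 m
Total H_L = 2.036 + 0.8933 = 2.930 m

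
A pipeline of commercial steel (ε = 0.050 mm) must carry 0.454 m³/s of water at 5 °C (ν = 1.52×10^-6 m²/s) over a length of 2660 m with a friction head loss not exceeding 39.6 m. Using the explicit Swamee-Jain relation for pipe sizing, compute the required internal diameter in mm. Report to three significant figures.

D ≈ 441 mm

Swamee-Jain (Type III): D = 0.66·[ε^1.25·(LQ²/(gh_f))^4.75 + ν·Q^9.4·(L/(gh_f))^5.2]^0.04
LQ²/(gh_f) = 1.411; L/(gh_f) = 6.847
Term 1 = ε^1.25·(…)^4.75 = 2.16×10^-5; Term 2 = ν·Q^9.4·(…)^5.2 = 2.01×10^-5
D = 0.66·(2.16×10^-5 + 2.01×10^-5)^0.04 = 0.4409 m = 441 mm
Check: V = 2.97 m/s, Re = 8.63×10^5, f = 0.01387, h_f = 37.7 m ≈ 39.6 m ✓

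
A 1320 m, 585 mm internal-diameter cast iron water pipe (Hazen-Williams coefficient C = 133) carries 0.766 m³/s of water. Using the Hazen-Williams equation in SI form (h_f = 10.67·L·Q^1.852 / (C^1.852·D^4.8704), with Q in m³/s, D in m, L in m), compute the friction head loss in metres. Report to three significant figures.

h_f ≈ 13.6 m

h_f = 10.67·1320·0.766^1.852 / (133^1.852·0.585^4.8704) = 13.65 m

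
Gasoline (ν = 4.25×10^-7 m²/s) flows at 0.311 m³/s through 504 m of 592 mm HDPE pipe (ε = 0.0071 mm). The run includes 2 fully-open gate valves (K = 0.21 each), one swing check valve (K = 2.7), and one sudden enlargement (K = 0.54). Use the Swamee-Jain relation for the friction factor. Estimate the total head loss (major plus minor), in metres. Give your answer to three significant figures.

V = 4Q/(πD²) = 1.130 m/s; V²/2g = 0.06507 m
Re = 1.57×10^6, ε/D = 1.20×10^-5 → f = 0.01115 (Swamee-Jain)
Major: h_f = f(L/D)·V²/2g = 0.01115·851.4·0.06507 = 0.6178 m
Minor: ΣK = 3.66; h_m = ΣK·V²/2g = 0.2381 m
Total H_L = 0.6178 + 0.2381 = 0.8560 m

H_L ≈ 0.856 m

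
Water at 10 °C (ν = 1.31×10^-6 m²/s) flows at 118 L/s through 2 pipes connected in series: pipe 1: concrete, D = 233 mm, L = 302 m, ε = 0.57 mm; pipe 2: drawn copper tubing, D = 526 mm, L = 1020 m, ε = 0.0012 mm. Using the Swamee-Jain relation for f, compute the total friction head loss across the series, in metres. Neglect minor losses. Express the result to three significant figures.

Pipe 1: V = 2.767 m/s, Re = 4.92×10^5, ε/D = 0.00245, f = 0.02516, h_1 = f(L/D)V²/2g = 12.73 m
Pipe 2: V = 0.5430 m/s, Re = 2.18×10^5, ε/D = 2.28×10^-6, f = 0.01530, h_2 = f(L/D)V²/2g = 0.4458 m
Series → Q common, losses add: H = Σh = 13.18 m

H ≈ 13.2 m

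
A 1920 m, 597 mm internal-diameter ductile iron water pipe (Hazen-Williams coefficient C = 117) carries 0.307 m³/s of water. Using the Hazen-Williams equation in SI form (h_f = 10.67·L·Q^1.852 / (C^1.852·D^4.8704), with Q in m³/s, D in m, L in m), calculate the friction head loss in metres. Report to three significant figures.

h_f = 10.67·1920·0.307^1.852 / (117^1.852·0.597^4.8704) = 4.192 m

h_f ≈ 4.19 m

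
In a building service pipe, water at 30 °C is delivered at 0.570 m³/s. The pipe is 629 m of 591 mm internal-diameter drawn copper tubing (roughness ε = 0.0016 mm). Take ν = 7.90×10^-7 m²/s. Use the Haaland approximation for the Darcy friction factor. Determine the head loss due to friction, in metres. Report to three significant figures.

h_f ≈ 2.54 m

V = 4Q/(πD²) = 4·0.570/(π·0.591²) = 2.078 m/s
Re = VD/ν = 2.078·0.591/7.90×10^-7 = 1.55×10^6 → turbulent
ε/D = 0.0016/591 = 2.71×10^-6
Haaland: f = 0.01083
h_f = f(L/D)V²/(2g) = 0.01083·(629/0.591)·2.078²/(2·9.81) = 2.537 m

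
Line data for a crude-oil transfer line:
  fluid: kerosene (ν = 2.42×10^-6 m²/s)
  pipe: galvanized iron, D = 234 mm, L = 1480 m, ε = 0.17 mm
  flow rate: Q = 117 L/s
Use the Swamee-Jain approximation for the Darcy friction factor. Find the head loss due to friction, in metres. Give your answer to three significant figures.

V = 4Q/(πD²) = 4·0.117/(π·0.234²) = 2.721 m/s
Re = VD/ν = 2.721·0.234/2.42×10^-6 = 2.63×10^5 → turbulent
ε/D = 0.17/234 = 7.26×10^-4
Swamee-Jain: f = 0.01967
h_f = f(L/D)V²/(2g) = 0.01967·(1480/0.234)·2.721²/(2·9.81) = 46.94 m

h_f ≈ 46.9 m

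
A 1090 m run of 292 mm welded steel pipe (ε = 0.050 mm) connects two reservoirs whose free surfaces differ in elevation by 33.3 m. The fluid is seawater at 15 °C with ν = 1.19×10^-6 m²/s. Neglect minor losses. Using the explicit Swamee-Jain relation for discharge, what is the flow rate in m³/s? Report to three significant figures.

Q ≈ 0.233 m³/s

Swamee-Jain (Type II): Q = -0.965·√(gD⁵h_f/L)·ln[ε/(3.7D) + √(3.17ν²L/(gD³h_f))]
√(gD⁵h_f/L) = √(9.81·0.292⁵·33.3/1090) = 0.02522
ε/(3.7D) = 4.63×10^-5; √(3.17ν²L/(gD³h_f)) = 2.45×10^-5
Q = -0.965·0.02522·ln(7.081×10^-5) = 0.2326 m³/s
Check: V = 3.47 m/s, Re = 8.52×10^5, f = 0.01460, h_f = 33.5 m ≈ 33.3 m ✓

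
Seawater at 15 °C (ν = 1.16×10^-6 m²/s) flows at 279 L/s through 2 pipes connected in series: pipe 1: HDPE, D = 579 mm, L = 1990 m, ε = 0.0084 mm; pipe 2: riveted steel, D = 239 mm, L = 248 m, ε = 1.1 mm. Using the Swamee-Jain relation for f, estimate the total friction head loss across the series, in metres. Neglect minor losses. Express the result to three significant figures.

Pipe 1: V = 1.060 m/s, Re = 5.29×10^5, ε/D = 1.45×10^-5, f = 0.01320, h_1 = f(L/D)V²/2g = 2.596 m
Pipe 2: V = 6.219 m/s, Re = 1.28×10^6, ε/D = 0.00460, f = 0.02975, h_2 = f(L/D)V²/2g = 60.85 m
Series → Q common, losses add: H = Σh = 63.45 m

H ≈ 63.4 m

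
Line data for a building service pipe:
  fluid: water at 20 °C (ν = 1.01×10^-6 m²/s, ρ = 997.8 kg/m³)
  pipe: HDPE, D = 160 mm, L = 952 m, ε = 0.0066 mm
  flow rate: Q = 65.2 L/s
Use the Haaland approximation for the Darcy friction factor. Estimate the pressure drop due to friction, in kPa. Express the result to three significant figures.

V = 4Q/(πD²) = 4·0.0652/(π·0.160²) = 3.243 m/s
Re = VD/ν = 3.243·0.160/1.01×10^-6 = 5.14×10^5 → turbulent
ε/D = 0.0066/160 = 4.12×10^-5
Haaland: f = 0.01351
h_f = f(L/D)V²/(2g) = 0.01351·(952/0.160)·3.243²/(2·9.81) = 43.09 m
Δp = ρg·h_f = 997.8·9.81·43.09 = 421.7 kPa

Δp ≈ 422 kPa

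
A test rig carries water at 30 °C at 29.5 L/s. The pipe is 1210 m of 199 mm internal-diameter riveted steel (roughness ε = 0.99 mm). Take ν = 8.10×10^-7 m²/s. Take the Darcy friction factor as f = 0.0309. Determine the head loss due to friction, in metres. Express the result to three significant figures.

h_f ≈ 8.61 m

V = 4Q/(πD²) = 4·0.0295/(π·0.199²) = 0.9485 m/s
h_f = f(L/D)V²/(2g) = 0.03090·(1210/0.199)·0.9485²/(2·9.81) = 8.615 m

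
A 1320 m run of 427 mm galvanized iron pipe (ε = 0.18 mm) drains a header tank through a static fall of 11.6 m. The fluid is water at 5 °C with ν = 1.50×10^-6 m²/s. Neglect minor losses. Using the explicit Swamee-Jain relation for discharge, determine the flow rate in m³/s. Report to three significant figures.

Swamee-Jain (Type II): Q = -0.965·√(gD⁵h_f/L)·ln[ε/(3.7D) + √(3.17ν²L/(gD³h_f))]
√(gD⁵h_f/L) = √(9.81·0.427⁵·11.6/1320) = 0.03498
ε/(3.7D) = 1.14×10^-4; √(3.17ν²L/(gD³h_f)) = 3.26×10^-5
Q = -0.965·0.03498·ln(1.465×10^-4) = 0.2980 m³/s
Check: V = 2.08 m/s, Re = 5.92×10^5, f = 0.01711, h_f = 11.7 m ≈ 11.6 m ✓

Q ≈ 0.298 m³/s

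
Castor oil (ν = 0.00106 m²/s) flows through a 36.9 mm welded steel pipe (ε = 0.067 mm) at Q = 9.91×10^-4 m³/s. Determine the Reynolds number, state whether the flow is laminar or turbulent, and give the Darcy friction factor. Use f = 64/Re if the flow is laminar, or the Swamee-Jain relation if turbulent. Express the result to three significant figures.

V = 4Q/(πD²) = 0.9267 m/s
Re = VD/ν = 0.9267·0.0369/0.00106 = 32.3
Re < 2300 → laminar → f = 64/Re = 1.984

Re ≈ 32.3; laminar; f = 64/Re ≈ 1.98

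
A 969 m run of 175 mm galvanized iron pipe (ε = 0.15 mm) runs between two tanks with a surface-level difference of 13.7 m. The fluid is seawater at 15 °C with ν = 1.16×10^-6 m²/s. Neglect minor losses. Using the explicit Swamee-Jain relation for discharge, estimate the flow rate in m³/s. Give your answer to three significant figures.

Swamee-Jain (Type II): Q = -0.965·√(gD⁵h_f/L)·ln[ε/(3.7D) + √(3.17ν²L/(gD³h_f))]
√(gD⁵h_f/L) = √(9.81·0.175⁵·13.7/969) = 0.004771
ε/(3.7D) = 2.32×10^-4; √(3.17ν²L/(gD³h_f)) = 7.58×10^-5
Q = -0.965·0.004771·ln(3.074×10^-4) = 0.03724 m³/s
Check: V = 1.55 m/s, Re = 2.34×10^5, f = 0.02041, h_f = 13.8 m ≈ 13.7 m ✓

Q ≈ 0.0372 m³/s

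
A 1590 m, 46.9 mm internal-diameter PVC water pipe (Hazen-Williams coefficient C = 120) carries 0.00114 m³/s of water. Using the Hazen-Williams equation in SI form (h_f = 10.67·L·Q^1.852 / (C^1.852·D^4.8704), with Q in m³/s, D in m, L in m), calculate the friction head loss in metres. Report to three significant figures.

h_f ≈ 25.1 m

h_f = 10.67·1590·0.00114^1.852 / (120^1.852·0.0469^4.8704) = 25.13 m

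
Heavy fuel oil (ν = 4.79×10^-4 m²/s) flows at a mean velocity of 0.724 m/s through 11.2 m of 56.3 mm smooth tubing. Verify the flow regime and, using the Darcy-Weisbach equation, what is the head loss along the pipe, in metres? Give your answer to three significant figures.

Re = VD/ν = 0.724·0.05630/4.79×10^-4 = 85.1 → laminar (Re < 2300)
f = 64/Re = 0.7521
h_f = f(L/D)V²/(2g) = 0.7521·(11.2/0.05630)·0.724²/(2·9.81) = 3.997 m

h_f ≈ 4.00 m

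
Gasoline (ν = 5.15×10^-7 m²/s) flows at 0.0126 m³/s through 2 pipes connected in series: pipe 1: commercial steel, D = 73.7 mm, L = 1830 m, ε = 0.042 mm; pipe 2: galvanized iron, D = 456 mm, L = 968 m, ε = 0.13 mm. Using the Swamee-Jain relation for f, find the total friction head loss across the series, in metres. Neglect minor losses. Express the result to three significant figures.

H ≈ 203 m

Pipe 1: V = 2.954 m/s, Re = 4.23×10^5, ε/D = 5.70×10^-4, f = 0.01835, h_1 = f(L/D)V²/2g = 202.6 m
Pipe 2: V = 0.07715 m/s, Re = 6.83×10^4, ε/D = 2.85×10^-4, f = 0.02067, h_2 = f(L/D)V²/2g = 0.01331 m
Series → Q common, losses add: H = Σh = 202.6 m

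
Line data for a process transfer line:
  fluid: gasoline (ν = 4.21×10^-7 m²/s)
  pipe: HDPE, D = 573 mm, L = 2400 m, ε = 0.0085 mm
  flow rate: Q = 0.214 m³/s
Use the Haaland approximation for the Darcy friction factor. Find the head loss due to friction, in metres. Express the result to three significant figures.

h_f ≈ 1.71 m

V = 4Q/(πD²) = 4·0.214/(π·0.573²) = 0.8299 m/s
Re = VD/ν = 0.8299·0.573/4.21×10^-7 = 1.13×10^6 → turbulent
ε/D = 0.0085/573 = 1.48×10^-5
Haaland: f = 0.01165
h_f = f(L/D)V²/(2g) = 0.01165·(2400/0.573)·0.8299²/(2·9.81) = 1.713 m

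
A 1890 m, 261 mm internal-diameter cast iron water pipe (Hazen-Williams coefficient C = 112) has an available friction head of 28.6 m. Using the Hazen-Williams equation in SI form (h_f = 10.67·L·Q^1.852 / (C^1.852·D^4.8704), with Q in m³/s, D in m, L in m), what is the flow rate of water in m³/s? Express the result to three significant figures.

Rearranging: Q = [h_f·C^1.852·D^4.8704 / (10.67·L)]^(1/1.852)
Q = [28.6·112^1.852·0.261^4.8704 / (10.67·1890)]^0.540 = 0.09488 m³/s

Q ≈ 0.0949 m³/s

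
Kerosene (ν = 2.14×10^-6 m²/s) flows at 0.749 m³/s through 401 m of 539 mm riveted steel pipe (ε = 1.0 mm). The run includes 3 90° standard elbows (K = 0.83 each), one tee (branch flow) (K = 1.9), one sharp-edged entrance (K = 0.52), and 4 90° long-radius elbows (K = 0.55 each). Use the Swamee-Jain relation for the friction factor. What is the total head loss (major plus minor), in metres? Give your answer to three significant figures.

H_L ≈ 13.4 m

V = 4Q/(πD²) = 3.283 m/s; V²/2g = 0.5492 m
Re = 8.27×10^5, ε/D = 0.00186 → f = 0.02328 (Swamee-Jain)
Major: h_f = f(L/D)·V²/2g = 0.02328·744.0·0.5492 = 9.513 m
Minor: ΣK = 7.11; h_m = ΣK·V²/2g = 3.905 m
Total H_L = 9.513 + 3.905 = 13.42 m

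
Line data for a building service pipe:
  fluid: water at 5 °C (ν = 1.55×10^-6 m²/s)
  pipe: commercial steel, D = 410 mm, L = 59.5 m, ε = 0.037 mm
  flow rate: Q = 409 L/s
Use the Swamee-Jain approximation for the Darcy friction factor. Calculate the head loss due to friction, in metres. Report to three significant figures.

h_f ≈ 0.966 m

V = 4Q/(πD²) = 4·0.409/(π·0.410²) = 3.098 m/s
Re = VD/ν = 3.098·0.410/1.55×10^-6 = 8.19×10^5 → turbulent
ε/D = 0.037/410 = 9.02×10^-5
Swamee-Jain: f = 0.01361
h_f = f(L/D)V²/(2g) = 0.01361·(59.5/0.410)·3.098²/(2·9.81) = 0.9659 m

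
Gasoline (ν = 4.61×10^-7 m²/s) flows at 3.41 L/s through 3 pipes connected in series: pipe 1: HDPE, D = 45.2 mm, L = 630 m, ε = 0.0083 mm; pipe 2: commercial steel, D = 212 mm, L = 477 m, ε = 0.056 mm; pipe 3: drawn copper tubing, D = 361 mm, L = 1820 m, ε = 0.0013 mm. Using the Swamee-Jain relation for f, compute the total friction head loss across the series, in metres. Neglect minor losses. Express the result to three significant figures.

H ≈ 54.3 m

Pipe 1: V = 2.125 m/s, Re = 2.08×10^5, ε/D = 1.84×10^-4, f = 0.01692, h_1 = f(L/D)V²/2g = 54.30 m
Pipe 2: V = 0.09660 m/s, Re = 4.44×10^4, ε/D = 2.64×10^-4, f = 0.02230, h_2 = f(L/D)V²/2g = 0.02386 m
Pipe 3: V = 0.03332 m/s, Re = 2.61×10^4, ε/D = 3.60×10^-6, f = 0.02418, h_3 = f(L/D)V²/2g = 0.006897 m
Series → Q common, losses add: H = Σh = 54.33 m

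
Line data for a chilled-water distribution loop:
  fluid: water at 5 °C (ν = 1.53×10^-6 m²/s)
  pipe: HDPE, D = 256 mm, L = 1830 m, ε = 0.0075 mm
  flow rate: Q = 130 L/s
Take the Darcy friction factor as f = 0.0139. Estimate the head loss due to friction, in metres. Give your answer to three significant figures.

V = 4Q/(πD²) = 4·0.130/(π·0.256²) = 2.526 m/s
h_f = f(L/D)V²/(2g) = 0.01390·(1830/0.256)·2.526²/(2·9.81) = 32.31 m

h_f ≈ 32.3 m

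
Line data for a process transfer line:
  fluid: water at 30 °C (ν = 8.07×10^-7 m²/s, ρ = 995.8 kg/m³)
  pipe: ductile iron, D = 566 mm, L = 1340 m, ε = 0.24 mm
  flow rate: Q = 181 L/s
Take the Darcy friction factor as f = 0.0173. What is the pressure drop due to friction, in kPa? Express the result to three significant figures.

Δp ≈ 10.6 kPa

V = 4Q/(πD²) = 4·0.181/(π·0.566²) = 0.7194 m/s
h_f = f(L/D)V²/(2g) = 0.01730·(1340/0.566)·0.7194²/(2·9.81) = 1.080 m
Δp = ρg·h_f = 995.8·9.81·1.080 = 10.55 kPa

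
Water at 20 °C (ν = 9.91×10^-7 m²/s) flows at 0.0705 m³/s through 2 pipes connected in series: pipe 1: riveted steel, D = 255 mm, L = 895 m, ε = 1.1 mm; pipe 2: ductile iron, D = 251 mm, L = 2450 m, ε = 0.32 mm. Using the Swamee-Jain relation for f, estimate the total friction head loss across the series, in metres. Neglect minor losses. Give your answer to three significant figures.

H ≈ 31.9 m

Pipe 1: V = 1.380 m/s, Re = 3.55×10^5, ε/D = 0.00431, f = 0.02948, h_1 = f(L/D)V²/2g = 10.05 m
Pipe 2: V = 1.425 m/s, Re = 3.61×10^5, ε/D = 0.00127, f = 0.02168, h_2 = f(L/D)V²/2g = 21.89 m
Series → Q common, losses add: H = Σh = 31.94 m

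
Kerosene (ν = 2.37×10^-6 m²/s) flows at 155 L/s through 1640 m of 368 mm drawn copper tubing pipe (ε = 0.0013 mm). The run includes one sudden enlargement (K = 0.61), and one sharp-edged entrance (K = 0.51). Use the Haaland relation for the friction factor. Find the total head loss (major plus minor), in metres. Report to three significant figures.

V = 4Q/(πD²) = 1.457 m/s; V²/2g = 0.1082 m
Re = 2.26×10^5, ε/D = 3.53×10^-6 → f = 0.01515 (Haaland)
Major: h_f = f(L/D)·V²/2g = 0.01515·4457·0.1082 = 7.310 m
Minor: ΣK = 1.12; h_m = ΣK·V²/2g = 0.1212 m
Total H_L = 7.310 + 0.1212 = 7.432 m

H_L ≈ 7.43 m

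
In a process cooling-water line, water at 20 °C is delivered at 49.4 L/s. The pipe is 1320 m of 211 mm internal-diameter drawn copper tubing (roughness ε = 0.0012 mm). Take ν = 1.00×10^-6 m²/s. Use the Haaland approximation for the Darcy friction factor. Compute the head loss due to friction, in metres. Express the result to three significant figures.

V = 4Q/(πD²) = 4·0.0494/(π·0.211²) = 1.413 m/s
Re = VD/ν = 1.413·0.211/1.00×10^-6 = 2.98×10^5 → turbulent
ε/D = 0.0012/211 = 5.69×10^-6
Haaland: f = 0.01440
h_f = f(L/D)V²/(2g) = 0.01440·(1320/0.211)·1.413²/(2·9.81) = 9.167 m

h_f ≈ 9.17 m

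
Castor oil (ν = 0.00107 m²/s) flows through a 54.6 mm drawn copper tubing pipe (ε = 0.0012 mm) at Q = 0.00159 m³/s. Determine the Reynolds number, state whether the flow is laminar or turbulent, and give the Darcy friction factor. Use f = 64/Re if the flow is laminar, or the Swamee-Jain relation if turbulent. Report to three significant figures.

V = 4Q/(πD²) = 0.6791 m/s
Re = VD/ν = 0.6791·0.0546/0.00107 = 34.7
Re < 2300 → laminar → f = 64/Re = 1.847

Re ≈ 34.7; laminar; f = 64/Re ≈ 1.85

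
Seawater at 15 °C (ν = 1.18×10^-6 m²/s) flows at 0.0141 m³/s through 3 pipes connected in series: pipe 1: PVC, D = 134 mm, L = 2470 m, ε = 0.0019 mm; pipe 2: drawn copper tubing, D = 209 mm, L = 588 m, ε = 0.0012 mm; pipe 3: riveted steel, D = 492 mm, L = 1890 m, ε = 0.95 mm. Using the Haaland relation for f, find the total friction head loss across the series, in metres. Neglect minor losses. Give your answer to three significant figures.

Pipe 1: V = 0.9998 m/s, Re = 1.14×10^5, ε/D = 1.42×10^-5, f = 0.01742, h_1 = f(L/D)V²/2g = 16.36 m
Pipe 2: V = 0.4110 m/s, Re = 7.28×10^4, ε/D = 5.74×10^-6, f = 0.01908, h_2 = f(L/D)V²/2g = 0.4622 m
Pipe 3: V = 0.07417 m/s, Re = 3.09×10^4, ε/D = 0.00193, f = 0.02756, h_3 = f(L/D)V²/2g = 0.02968 m
Series → Q common, losses add: H = Σh = 16.85 m

H ≈ 16.9 m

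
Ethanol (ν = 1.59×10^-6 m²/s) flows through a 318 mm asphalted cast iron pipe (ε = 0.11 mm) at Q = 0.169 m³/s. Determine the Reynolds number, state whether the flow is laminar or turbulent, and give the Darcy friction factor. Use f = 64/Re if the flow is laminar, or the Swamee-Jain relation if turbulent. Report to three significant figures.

V = 4Q/(πD²) = 2.128 m/s
Re = VD/ν = 2.128·0.318/1.59×10^-6 = 4.26×10^5
Re > 4000 → turbulent; ε/D = 3.46×10^-4
Swamee-Jain: f = 0.01691

Re ≈ 4.26×10^5; turbulent; f ≈ 0.0169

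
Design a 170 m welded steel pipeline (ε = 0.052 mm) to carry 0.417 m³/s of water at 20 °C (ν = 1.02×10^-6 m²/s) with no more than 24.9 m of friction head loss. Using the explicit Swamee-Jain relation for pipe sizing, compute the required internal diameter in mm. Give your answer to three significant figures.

D ≈ 272 mm

Swamee-Jain (Type III): D = 0.66·[ε^1.25·(LQ²/(gh_f))^4.75 + ν·Q^9.4·(L/(gh_f))^5.2]^0.04
LQ²/(gh_f) = 0.1210; L/(gh_f) = 0.6960
Term 1 = ε^1.25·(…)^4.75 = 1.94×10^-10; Term 2 = ν·Q^9.4·(…)^5.2 = 4.16×10^-11
D = 0.66·(1.94×10^-10 + 4.16×10^-11)^0.04 = 0.2719 m = 272 mm
Check: V = 7.18 m/s, Re = 1.91×10^6, f = 0.01423, h_f = 23.4 m ≈ 24.9 m ✓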